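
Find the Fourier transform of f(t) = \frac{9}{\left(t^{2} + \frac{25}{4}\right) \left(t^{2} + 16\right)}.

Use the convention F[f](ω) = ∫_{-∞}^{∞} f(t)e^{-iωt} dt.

F(ω) = - \frac{3 \pi e^{- 4 \left|{\omega}\right|}}{13} + \frac{24 \pi e^{- \frac{5 \left|{\omega}\right|}{2}}}{65}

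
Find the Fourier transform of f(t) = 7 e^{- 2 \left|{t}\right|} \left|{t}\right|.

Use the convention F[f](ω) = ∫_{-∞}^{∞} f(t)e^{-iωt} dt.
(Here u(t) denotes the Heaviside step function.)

F(ω) = \frac{14 \left(4 - \omega^{2}\right)}{\left(\omega^{2} + 4\right)^{2}}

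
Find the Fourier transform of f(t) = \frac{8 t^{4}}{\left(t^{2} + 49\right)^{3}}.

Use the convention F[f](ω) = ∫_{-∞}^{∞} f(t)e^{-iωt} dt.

F(ω) = \frac{\pi \left(49 \omega^{2} - 35 \left|{\omega}\right| + 3\right) e^{- 7 \left|{\omega}\right|}}{7}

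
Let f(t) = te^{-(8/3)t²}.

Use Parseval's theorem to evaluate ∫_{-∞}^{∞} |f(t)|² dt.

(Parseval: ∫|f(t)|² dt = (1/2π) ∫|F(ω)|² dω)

∫|f(t)|² dt = \frac{3 \sqrt{3} \sqrt{\pi}}{128}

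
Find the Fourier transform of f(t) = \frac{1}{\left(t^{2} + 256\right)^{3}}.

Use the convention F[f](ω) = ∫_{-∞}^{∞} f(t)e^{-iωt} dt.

F(ω) = \frac{\pi \left(256 \omega^{2} + 48 \left|{\omega}\right| + 3\right) e^{- 16 \left|{\omega}\right|}}{8388608}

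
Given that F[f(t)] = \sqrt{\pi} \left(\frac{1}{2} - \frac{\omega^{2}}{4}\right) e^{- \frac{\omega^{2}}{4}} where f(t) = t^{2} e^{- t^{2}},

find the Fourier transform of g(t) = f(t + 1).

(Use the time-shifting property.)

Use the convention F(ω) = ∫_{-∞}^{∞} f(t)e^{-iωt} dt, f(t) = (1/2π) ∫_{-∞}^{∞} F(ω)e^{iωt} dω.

F[g](ω) = \frac{\sqrt{\pi} \left(2 - \omega^{2}\right) e^{\omega \left(- \frac{\omega}{4} + i\right)}}{4}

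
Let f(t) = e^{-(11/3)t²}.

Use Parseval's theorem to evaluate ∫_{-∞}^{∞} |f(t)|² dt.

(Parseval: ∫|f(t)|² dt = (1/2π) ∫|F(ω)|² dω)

∫|f(t)|² dt = \frac{\sqrt{66} \sqrt{\pi}}{22}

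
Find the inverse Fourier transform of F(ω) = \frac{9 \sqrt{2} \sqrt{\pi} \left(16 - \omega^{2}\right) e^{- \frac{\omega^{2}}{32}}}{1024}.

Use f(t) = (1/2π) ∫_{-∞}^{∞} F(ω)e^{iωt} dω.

f(t) = 9 t^{2} e^{- 8 t^{2}}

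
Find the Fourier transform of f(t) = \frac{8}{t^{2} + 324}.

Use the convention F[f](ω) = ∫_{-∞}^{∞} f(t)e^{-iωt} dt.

F(ω) = \frac{4 \pi e^{- 18 \left|{\omega}\right|}}{9}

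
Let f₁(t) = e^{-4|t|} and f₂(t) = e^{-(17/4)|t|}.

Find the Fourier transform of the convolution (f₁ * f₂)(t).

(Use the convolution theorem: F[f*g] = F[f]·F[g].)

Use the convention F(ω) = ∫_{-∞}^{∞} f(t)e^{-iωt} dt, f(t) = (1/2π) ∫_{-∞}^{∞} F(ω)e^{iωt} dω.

F[f₁*f₂](ω) = \frac{1088}{\left(\omega^{2} + 16\right) \left(16 \omega^{2} + 289\right)}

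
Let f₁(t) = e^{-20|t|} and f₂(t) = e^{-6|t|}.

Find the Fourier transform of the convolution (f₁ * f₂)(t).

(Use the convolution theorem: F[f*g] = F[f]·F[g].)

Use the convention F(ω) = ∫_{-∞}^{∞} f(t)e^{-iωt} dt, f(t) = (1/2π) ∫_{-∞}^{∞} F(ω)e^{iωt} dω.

F[f₁*f₂](ω) = \frac{480}{\left(\omega^{2} + 36\right) \left(\omega^{2} + 400\right)}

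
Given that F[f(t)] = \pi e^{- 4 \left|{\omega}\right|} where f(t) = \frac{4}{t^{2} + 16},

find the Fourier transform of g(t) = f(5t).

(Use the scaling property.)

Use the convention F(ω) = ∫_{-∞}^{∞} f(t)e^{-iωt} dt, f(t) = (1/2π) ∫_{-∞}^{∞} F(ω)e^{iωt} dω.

F[g](ω) = \frac{\pi e^{- \frac{4 \left|{\omega}\right|}{5}}}{5}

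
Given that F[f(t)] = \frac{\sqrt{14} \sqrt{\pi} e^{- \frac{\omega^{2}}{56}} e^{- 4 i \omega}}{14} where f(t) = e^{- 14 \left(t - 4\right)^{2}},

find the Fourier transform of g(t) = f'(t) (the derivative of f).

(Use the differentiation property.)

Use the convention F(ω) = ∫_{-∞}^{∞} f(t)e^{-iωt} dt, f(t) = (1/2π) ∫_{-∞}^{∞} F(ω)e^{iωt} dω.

F[g](ω) = \frac{\sqrt{14} i \sqrt{\pi} \omega e^{- \frac{\omega \left(\omega + 224 i\right)}{56}}}{14}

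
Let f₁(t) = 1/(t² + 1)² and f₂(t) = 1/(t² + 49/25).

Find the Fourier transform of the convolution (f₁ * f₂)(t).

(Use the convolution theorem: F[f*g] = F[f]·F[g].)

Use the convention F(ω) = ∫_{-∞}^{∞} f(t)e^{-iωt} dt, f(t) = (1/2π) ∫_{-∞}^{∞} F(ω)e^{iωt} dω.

F[f₁*f₂](ω) = \frac{5 \pi^{2} \left(\left|{\omega}\right| + 1\right) e^{- \frac{12 \left|{\omega}\right|}{5}}}{14}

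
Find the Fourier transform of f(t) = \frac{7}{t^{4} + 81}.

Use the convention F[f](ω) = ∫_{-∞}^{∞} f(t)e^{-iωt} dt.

F(ω) = \frac{7 \pi e^{- \frac{3 \sqrt{2} \left|{\omega}\right|}{2}} \sin{\left(\frac{3 \sqrt{2} \left|{\omega}\right|}{2} + \frac{\pi}{4} \right)}}{27}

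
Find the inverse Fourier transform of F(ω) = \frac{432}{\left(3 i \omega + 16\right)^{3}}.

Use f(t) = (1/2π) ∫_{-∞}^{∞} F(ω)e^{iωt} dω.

f(t) = 8 t^{2} e^{- \frac{16 t}{3}} u\left(t\right)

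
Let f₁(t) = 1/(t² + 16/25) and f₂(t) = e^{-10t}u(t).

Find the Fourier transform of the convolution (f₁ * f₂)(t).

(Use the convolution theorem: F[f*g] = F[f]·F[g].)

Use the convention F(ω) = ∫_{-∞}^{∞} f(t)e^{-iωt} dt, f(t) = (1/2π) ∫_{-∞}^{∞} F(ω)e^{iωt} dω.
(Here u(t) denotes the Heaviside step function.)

F[f₁*f₂](ω) = \frac{5 \pi e^{- \frac{4 \left|{\omega}\right|}{5}}}{4 \left(i \omega + 10\right)}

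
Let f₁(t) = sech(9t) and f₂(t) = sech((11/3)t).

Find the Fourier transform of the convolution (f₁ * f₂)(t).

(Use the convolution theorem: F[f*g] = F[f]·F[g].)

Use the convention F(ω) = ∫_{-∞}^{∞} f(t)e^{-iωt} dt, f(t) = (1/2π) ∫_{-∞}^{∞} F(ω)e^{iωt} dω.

F[f₁*f₂](ω) = \frac{\pi^{2}}{33 \cosh{\left(\frac{\pi \omega}{18} \right)} \cosh{\left(\frac{3 \pi \omega}{22} \right)}}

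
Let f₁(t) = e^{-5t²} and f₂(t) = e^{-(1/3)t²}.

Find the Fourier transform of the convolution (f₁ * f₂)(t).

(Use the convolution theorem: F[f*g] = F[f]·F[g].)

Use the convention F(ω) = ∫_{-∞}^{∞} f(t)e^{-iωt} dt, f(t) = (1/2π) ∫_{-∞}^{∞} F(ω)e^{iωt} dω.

F[f₁*f₂](ω) = \frac{\sqrt{15} \pi e^{- \frac{4 \omega^{2}}{5}}}{5}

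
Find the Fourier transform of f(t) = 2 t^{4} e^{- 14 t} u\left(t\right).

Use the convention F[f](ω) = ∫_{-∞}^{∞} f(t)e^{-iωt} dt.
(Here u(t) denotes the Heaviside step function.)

F(ω) = \frac{48}{\left(i \omega + 14\right)^{5}}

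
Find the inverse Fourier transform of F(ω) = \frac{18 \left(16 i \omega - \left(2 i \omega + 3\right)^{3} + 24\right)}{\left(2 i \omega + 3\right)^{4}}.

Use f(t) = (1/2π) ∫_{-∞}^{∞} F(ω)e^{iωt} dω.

f(t) = 9 \left(t^{2} - 1\right) e^{- \frac{3 t}{2}} u\left(t\right)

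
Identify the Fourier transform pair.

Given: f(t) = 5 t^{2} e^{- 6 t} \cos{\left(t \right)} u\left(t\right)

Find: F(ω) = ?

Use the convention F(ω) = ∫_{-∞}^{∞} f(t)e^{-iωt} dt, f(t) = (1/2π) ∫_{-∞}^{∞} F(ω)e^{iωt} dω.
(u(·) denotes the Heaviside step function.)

F(ω) = \frac{10 \left(- 3 i \omega + \left(i \omega + 6\right)^{3} - 18\right)}{\left(\left(i \omega + 6\right)^{2} + 1\right)^{3}}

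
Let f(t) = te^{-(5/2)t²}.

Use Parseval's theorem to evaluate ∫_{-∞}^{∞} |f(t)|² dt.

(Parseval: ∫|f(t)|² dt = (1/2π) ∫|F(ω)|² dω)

∫|f(t)|² dt = \frac{\sqrt{5} \sqrt{\pi}}{50}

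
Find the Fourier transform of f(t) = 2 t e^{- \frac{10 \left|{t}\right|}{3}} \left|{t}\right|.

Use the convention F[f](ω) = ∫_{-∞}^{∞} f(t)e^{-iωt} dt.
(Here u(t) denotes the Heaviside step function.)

F(ω) = \frac{1944 i \omega \left(3 \omega^{2} - 100\right)}{\left(9 \omega^{2} + 100\right)^{3}}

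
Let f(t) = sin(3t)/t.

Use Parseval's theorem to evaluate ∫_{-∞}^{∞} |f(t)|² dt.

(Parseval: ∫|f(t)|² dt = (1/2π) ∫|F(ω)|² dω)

∫|f(t)|² dt = 3 \pi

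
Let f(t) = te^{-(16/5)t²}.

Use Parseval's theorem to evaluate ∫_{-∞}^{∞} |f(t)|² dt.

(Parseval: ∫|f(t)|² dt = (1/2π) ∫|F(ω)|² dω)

∫|f(t)|² dt = \frac{5 \sqrt{10} \sqrt{\pi}}{512}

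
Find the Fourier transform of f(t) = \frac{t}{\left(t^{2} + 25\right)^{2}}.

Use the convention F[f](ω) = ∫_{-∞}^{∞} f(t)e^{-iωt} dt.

F(ω) = - \frac{i \pi \omega e^{- 5 \left|{\omega}\right|}}{10}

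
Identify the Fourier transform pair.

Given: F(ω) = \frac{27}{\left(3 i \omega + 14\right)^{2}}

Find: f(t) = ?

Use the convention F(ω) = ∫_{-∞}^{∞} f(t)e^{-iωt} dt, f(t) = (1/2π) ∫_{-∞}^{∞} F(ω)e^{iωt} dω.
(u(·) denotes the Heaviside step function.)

f(t) = 3 t e^{- \frac{14 t}{3}} u\left(t\right)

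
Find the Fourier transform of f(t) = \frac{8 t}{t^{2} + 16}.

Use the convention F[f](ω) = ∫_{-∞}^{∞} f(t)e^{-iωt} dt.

F(ω) = - 8 i \pi e^{- 4 \left|{\omega}\right|} \operatorname{sign}{\left(\omega \right)}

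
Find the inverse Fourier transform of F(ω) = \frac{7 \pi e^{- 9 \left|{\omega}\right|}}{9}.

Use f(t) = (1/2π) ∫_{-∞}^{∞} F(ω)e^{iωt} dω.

f(t) = \frac{7}{t^{2} + 81}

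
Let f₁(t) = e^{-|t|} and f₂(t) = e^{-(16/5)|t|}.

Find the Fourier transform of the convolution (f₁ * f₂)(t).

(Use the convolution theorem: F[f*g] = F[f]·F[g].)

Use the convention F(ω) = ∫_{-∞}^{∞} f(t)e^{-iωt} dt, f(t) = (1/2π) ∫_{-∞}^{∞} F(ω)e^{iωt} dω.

F[f₁*f₂](ω) = \frac{320}{\left(\omega^{2} + 1\right) \left(25 \omega^{2} + 256\right)}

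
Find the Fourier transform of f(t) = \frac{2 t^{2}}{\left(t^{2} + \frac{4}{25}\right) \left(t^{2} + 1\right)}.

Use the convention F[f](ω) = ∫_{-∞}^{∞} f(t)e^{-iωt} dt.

F(ω) = \frac{50 \pi e^{- \left|{\omega}\right|}}{21} - \frac{20 \pi e^{- \frac{2 \left|{\omega}\right|}{5}}}{21}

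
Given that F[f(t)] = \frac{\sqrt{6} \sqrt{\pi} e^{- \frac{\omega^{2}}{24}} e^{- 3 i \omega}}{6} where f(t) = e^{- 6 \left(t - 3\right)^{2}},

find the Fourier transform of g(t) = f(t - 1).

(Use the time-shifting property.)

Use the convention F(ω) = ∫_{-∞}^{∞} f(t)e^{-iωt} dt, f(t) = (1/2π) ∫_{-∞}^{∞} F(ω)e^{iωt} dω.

F[g](ω) = \frac{\sqrt{6} \sqrt{\pi} e^{- \frac{\omega \left(\omega + 96 i\right)}{24}}}{6}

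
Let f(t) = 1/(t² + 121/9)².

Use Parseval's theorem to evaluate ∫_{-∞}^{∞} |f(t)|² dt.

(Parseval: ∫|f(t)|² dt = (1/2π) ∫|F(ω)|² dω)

∫|f(t)|² dt = \frac{10935 \pi}{311794736}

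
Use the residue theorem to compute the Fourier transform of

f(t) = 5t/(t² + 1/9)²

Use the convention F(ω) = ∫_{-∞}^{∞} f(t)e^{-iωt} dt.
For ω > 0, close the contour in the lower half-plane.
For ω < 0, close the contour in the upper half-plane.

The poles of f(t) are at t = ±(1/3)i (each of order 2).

Let g(z) = f(z)e^{-iωz}; for large |z| the factor e^{-iωz} decays in the lower half-plane when ω > 0 and in the upper half-plane when ω < 0.

Case ω > 0 (lower half-plane, clockwise contour ⇒ F(ω) = -2πi·ΣRes):
  Res_{z = - \frac{i}{3}} g(z) = \frac{15 \omega e^{- \frac{\omega}{3}}}{4} (pole of order 2)
  F(ω) = -2πi·ΣRes = - \frac{15 i \pi \omega e^{- \frac{\omega}{3}}}{2}

Case ω < 0 (upper half-plane, counterclockwise contour ⇒ F(ω) = +2πi·ΣRes):
  Res_{z = \frac{i}{3}} g(z) = - \frac{15 \omega e^{\frac{\omega}{3}}}{4} (pole of order 2)
  F(ω) = 2πi·ΣRes = - \frac{15 i \pi \omega e^{\frac{\omega}{3}}}{2}

Both cases combine into a single formula in |ω|:

F(ω) = - \frac{15 i \pi \omega e^{- \frac{\left|{\omega}\right|}{3}}}{2}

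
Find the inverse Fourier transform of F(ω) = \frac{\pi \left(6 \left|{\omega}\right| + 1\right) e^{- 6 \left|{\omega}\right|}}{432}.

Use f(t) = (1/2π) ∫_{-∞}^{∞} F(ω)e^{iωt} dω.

f(t) = \frac{1}{\left(t^{2} + 36\right)^{2}}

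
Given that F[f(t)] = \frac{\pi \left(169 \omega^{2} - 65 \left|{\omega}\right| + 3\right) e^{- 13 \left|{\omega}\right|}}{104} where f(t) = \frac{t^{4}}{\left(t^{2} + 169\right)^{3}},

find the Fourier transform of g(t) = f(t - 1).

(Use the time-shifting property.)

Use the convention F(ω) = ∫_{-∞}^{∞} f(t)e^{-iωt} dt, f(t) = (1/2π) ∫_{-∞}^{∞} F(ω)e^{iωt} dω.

F[g](ω) = \frac{\pi \left(169 \omega^{2} - 65 \left|{\omega}\right| + 3\right) e^{- i \omega - 13 \left|{\omega}\right|}}{104}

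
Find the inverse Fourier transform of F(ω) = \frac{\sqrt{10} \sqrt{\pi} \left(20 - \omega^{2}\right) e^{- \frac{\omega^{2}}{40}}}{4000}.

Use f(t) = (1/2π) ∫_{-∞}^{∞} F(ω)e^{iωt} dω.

f(t) = t^{2} e^{- 10 t^{2}}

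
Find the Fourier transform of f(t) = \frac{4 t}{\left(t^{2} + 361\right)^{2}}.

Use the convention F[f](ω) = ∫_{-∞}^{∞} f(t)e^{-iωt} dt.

F(ω) = - \frac{2 i \pi \omega e^{- 19 \left|{\omega}\right|}}{19}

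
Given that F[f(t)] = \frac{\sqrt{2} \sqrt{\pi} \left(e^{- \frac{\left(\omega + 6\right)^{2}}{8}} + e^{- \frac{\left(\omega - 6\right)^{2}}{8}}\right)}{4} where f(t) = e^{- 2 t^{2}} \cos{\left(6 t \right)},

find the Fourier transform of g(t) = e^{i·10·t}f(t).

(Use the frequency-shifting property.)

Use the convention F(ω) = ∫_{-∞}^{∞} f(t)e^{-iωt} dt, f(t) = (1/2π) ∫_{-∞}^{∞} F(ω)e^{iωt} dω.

F[g](ω) = \frac{\sqrt{2} \sqrt{\pi} \left(e^{3 \omega} + e^{30}\right) e^{- \frac{\omega^{2}}{8} + \omega - 32}}{4}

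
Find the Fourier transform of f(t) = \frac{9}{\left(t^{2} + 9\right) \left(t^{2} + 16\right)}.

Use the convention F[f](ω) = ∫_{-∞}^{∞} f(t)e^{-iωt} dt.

F(ω) = \frac{3 \pi \left(4 e^{\left|{\omega}\right|} - 3\right) e^{- 4 \left|{\omega}\right|}}{28}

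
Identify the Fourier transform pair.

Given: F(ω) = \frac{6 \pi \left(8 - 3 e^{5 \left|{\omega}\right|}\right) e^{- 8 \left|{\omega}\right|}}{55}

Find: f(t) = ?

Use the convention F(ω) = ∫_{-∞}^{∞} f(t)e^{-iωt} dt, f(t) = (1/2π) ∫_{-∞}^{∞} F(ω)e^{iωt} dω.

f(t) = \frac{6 t^{2}}{\left(t^{2} + 9\right) \left(t^{2} + 64\right)}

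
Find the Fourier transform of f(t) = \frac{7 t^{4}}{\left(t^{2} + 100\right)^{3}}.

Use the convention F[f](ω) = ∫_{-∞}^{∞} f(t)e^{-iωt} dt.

F(ω) = \frac{7 \pi \left(100 \omega^{2} - 50 \left|{\omega}\right| + 3\right) e^{- 10 \left|{\omega}\right|}}{80}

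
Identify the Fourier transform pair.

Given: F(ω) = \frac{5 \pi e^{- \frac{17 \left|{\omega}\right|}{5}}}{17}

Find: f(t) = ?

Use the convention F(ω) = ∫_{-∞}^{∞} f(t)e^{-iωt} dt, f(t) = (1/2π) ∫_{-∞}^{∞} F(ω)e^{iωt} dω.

f(t) = \frac{1}{t^{2} + \frac{289}{25}}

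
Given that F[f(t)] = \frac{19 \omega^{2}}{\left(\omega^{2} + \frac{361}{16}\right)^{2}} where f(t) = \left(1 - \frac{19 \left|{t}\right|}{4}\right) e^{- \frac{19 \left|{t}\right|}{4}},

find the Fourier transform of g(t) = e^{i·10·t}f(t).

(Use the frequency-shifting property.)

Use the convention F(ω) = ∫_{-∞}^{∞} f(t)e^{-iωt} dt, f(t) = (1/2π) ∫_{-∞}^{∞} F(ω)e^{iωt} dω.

F[g](ω) = \frac{4864 \left(\omega - 10\right)^{2}}{\left(16 \left(\omega - 10\right)^{2} + 361\right)^{2}}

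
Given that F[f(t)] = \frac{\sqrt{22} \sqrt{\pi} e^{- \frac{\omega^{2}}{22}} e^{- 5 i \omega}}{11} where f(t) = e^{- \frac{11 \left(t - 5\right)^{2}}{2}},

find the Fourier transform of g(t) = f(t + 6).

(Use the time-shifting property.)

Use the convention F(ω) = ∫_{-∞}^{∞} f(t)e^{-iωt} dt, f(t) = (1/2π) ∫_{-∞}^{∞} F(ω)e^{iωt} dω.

F[g](ω) = \frac{\sqrt{22} \sqrt{\pi} e^{\omega \left(- \frac{\omega}{22} + i\right)}}{11}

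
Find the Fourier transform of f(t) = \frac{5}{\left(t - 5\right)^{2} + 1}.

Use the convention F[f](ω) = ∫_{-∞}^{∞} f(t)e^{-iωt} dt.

F(ω) = 5 \pi e^{- 5 i \omega - \left|{\omega}\right|}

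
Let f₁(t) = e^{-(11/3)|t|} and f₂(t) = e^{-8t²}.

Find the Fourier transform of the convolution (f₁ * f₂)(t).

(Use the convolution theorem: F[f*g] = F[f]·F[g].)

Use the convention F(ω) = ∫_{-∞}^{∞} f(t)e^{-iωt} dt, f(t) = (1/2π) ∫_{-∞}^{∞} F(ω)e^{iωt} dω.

F[f₁*f₂](ω) = \frac{33 \sqrt{2} \sqrt{\pi} e^{- \frac{\omega^{2}}{32}}}{2 \left(9 \omega^{2} + 121\right)}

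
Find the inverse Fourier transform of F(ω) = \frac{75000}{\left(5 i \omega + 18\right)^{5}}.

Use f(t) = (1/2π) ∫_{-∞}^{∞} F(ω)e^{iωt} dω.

f(t) = t^{4} e^{- \frac{18 t}{5}} u\left(t\right)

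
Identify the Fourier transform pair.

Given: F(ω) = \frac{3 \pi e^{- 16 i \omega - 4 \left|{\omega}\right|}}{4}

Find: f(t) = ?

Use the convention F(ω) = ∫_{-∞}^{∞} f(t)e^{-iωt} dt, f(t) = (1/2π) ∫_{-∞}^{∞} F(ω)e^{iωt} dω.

f(t) = \frac{3}{\left(t - 16\right)^{2} + 16}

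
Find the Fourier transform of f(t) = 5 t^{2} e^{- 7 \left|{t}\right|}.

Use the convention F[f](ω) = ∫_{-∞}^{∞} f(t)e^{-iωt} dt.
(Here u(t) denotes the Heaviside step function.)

F(ω) = \frac{140 \left(49 - 3 \omega^{2}\right)}{\left(\omega^{2} + 49\right)^{3}}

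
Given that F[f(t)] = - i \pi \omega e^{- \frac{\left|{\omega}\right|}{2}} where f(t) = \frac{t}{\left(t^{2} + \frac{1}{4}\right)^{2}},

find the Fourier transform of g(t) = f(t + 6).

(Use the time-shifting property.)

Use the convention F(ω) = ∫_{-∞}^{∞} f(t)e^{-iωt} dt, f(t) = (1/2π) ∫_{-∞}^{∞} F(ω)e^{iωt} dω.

F[g](ω) = - i \pi \omega e^{6 i \omega - \frac{\left|{\omega}\right|}{2}}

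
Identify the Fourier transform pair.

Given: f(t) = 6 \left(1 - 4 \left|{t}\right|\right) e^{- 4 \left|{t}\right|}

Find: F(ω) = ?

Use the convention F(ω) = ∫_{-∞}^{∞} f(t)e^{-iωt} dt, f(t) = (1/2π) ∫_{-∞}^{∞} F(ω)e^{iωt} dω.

F(ω) = \frac{96 \omega^{2}}{\left(\omega^{2} + 16\right)^{2}}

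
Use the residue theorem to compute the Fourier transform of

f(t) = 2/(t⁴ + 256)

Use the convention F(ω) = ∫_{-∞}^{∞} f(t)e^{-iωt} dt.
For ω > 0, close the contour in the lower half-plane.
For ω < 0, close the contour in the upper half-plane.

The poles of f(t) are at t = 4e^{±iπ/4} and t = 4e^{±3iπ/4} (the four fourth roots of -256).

Let g(z) = f(z)e^{-iωz}; for large |z| the factor e^{-iωz} decays in the lower half-plane when ω > 0 and in the upper half-plane when ω < 0.

Case ω > 0 (lower half-plane, clockwise contour ⇒ F(ω) = -2πi·ΣRes):
  Res_{z = - 2 \sqrt{2} - 2 \sqrt{2} i} g(z) = \frac{\sqrt{2} i \left(1 - i\right) e^{2 \sqrt{2} \omega \left(-1 + i\right)}}{256}
  Res_{z = 2 \sqrt{2} - 2 \sqrt{2} i} g(z) = \frac{\sqrt{2} i \left(1 + i\right) e^{- 2 \sqrt{2} \omega \left(1 + i\right)}}{256}
  F(ω) = -2πi·ΣRes = \frac{\sqrt{2} \pi \left(1 - i\right) \left(e^{4 \sqrt{2} i \omega} + i\right) e^{- 2 \sqrt{2} \omega \left(1 + i\right)}}{128} = \frac{\pi e^{- 2 \sqrt{2} \omega} \sin{\left(2 \sqrt{2} \omega + \frac{\pi}{4} \right)}}{32}

Case ω < 0 (upper half-plane, counterclockwise contour ⇒ F(ω) = +2πi·ΣRes):
  Res_{z = 2 \sqrt{2} + 2 \sqrt{2} i} g(z) = \frac{\sqrt{2} i \left(-1 + i\right) e^{2 \sqrt{2} \omega \left(1 - i\right)}}{256}
  Res_{z = - 2 \sqrt{2} + 2 \sqrt{2} i} g(z) = \frac{\sqrt{2} \left(1 - i\right) e^{2 \sqrt{2} \omega \left(1 + i\right)}}{256}
  F(ω) = 2πi·ΣRes = - \frac{\sqrt{2} i \pi \left(i \left(1 - i\right) e^{2 \sqrt{2} \omega \left(1 - i\right)} - \left(1 - i\right) e^{2 \sqrt{2} \omega \left(1 + i\right)}\right)}{128} = \frac{\pi e^{2 \sqrt{2} \omega} \cos{\left(2 \sqrt{2} \omega + \frac{\pi}{4} \right)}}{32}

Both cases combine into a single formula in |ω|:

F(ω) = \frac{\pi e^{- 2 \sqrt{2} \left|{\omega}\right|} \sin{\left(2 \sqrt{2} \left|{\omega}\right| + \frac{\pi}{4} \right)}}{32}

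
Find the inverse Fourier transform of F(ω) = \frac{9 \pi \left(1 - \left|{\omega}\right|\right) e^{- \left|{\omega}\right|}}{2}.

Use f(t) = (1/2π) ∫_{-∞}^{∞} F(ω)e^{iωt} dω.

f(t) = \frac{9 t^{2}}{\left(t^{2} + 1\right)^{2}}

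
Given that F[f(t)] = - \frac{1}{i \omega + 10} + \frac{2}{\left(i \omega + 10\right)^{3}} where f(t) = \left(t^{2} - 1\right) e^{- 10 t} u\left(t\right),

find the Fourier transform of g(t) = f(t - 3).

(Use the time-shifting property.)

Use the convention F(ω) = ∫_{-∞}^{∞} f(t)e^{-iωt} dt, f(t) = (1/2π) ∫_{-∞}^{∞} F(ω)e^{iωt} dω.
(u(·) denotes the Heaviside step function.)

F[g](ω) = \frac{\left(2 i \omega - \left(i \omega + 10\right)^{3} + 20\right) e^{- 3 i \omega}}{\left(i \omega + 10\right)^{4}}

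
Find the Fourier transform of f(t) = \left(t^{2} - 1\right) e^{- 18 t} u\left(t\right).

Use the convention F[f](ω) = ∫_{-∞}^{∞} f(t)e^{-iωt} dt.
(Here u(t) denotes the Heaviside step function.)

F(ω) = \frac{2 i \omega - \left(i \omega + 18\right)^{3} + 36}{\left(i \omega + 18\right)^{4}}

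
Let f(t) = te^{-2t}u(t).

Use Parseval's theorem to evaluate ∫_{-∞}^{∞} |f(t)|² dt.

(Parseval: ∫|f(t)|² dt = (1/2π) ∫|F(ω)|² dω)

∫|f(t)|² dt = \frac{1}{32}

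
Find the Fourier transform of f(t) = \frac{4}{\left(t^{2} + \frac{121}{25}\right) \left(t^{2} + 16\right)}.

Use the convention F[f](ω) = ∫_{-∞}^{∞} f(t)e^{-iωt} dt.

F(ω) = - \frac{25 \pi e^{- 4 \left|{\omega}\right|}}{279} + \frac{500 \pi e^{- \frac{11 \left|{\omega}\right|}{5}}}{3069}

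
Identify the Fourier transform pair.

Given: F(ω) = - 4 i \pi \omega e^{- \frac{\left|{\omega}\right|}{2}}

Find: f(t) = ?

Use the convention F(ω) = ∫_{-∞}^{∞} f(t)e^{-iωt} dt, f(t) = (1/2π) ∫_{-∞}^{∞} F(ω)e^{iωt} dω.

f(t) = \frac{4 t}{\left(t^{2} + \frac{1}{4}\right)^{2}}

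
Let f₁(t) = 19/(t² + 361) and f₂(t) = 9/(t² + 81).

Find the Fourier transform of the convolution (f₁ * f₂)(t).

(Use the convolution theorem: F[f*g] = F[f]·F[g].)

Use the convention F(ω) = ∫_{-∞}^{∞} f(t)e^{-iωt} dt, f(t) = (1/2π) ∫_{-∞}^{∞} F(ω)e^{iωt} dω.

F[f₁*f₂](ω) = \pi^{2} e^{- 28 \left|{\omega}\right|}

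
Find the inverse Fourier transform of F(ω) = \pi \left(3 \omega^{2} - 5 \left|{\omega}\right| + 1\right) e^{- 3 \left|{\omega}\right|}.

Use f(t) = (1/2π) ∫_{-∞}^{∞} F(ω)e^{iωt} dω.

f(t) = \frac{8 t^{4}}{\left(t^{2} + 9\right)^{3}}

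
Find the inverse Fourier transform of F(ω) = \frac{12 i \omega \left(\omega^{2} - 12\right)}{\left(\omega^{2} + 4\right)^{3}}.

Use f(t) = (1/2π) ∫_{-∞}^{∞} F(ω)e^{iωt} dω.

f(t) = 3 t e^{- 2 \left|{t}\right|} \left|{t}\right|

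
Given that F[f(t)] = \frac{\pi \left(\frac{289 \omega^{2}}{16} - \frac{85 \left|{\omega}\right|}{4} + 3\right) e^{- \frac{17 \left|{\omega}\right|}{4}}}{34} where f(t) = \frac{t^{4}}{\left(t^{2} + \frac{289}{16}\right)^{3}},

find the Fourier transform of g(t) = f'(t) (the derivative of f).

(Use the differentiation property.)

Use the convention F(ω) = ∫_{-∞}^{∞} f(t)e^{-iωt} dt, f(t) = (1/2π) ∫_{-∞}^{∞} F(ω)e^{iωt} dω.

F[g](ω) = \frac{i \pi \omega \left(289 \omega^{2} - 340 \left|{\omega}\right| + 48\right) e^{- \frac{17 \left|{\omega}\right|}{4}}}{544}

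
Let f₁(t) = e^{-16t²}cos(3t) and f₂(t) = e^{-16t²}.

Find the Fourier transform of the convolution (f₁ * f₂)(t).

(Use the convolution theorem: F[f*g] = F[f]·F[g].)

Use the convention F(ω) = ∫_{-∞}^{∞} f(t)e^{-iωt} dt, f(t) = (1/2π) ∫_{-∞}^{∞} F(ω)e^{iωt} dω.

F[f₁*f₂](ω) = \frac{\pi \left(e^{\frac{3 \omega}{16}} + 1\right) e^{- \frac{\omega^{2}}{32} - \frac{3 \omega}{32} - \frac{9}{64}}}{32}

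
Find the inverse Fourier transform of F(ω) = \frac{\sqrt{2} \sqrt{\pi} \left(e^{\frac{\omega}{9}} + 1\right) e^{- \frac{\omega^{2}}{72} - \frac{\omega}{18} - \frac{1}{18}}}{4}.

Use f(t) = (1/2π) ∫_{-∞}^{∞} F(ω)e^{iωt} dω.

f(t) = 3 e^{- 18 t^{2}} \cos{\left(2 t \right)}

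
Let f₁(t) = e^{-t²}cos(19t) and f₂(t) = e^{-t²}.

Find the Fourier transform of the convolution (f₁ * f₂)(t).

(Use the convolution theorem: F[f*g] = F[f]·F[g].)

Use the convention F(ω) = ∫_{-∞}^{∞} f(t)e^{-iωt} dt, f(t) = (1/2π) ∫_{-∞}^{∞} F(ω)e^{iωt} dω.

F[f₁*f₂](ω) = \frac{\pi \left(e^{19 \omega} + 1\right) e^{- \frac{\omega^{2}}{2} - \frac{19 \omega}{2} - \frac{361}{4}}}{2}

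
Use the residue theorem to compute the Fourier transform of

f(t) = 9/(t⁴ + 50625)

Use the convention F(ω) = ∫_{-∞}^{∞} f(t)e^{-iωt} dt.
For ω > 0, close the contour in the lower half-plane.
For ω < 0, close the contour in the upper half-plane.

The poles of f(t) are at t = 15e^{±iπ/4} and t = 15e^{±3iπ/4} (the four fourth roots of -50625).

Let g(z) = f(z)e^{-iωz}; for large |z| the factor e^{-iωz} decays in the lower half-plane when ω > 0 and in the upper half-plane when ω < 0.

Case ω > 0 (lower half-plane, clockwise contour ⇒ F(ω) = -2πi·ΣRes):
  Res_{z = - \frac{15 \sqrt{2}}{2} - \frac{15 \sqrt{2} i}{2}} g(z) = \frac{\sqrt{2} i \left(1 - i\right) e^{\frac{15 \sqrt{2} \omega \left(-1 + i\right)}{2}}}{3000}
  Res_{z = \frac{15 \sqrt{2}}{2} - \frac{15 \sqrt{2} i}{2}} g(z) = \frac{\sqrt{2} i \left(1 + i\right) e^{- \frac{15 \sqrt{2} \omega \left(1 + i\right)}{2}}}{3000}
  F(ω) = -2πi·ΣRes = \frac{\sqrt{2} \pi \left(1 - i\right) \left(e^{15 \sqrt{2} i \omega} + i\right) e^{- \frac{15 \sqrt{2} \omega \left(1 + i\right)}{2}}}{1500} = \frac{\pi e^{- \frac{15 \sqrt{2} \omega}{2}} \sin{\left(\frac{15 \sqrt{2} \omega}{2} + \frac{\pi}{4} \right)}}{375}

Case ω < 0 (upper half-plane, counterclockwise contour ⇒ F(ω) = +2πi·ΣRes):
  Res_{z = \frac{15 \sqrt{2}}{2} + \frac{15 \sqrt{2} i}{2}} g(z) = \frac{\sqrt{2} i \left(-1 + i\right) e^{\frac{15 \sqrt{2} \omega \left(1 - i\right)}{2}}}{3000}
  Res_{z = - \frac{15 \sqrt{2}}{2} + \frac{15 \sqrt{2} i}{2}} g(z) = \frac{\sqrt{2} \left(1 - i\right) e^{\frac{15 \sqrt{2} \omega \left(1 + i\right)}{2}}}{3000}
  F(ω) = 2πi·ΣRes = - \frac{\sqrt{2} i \pi \left(i \left(1 - i\right) e^{\frac{15 \sqrt{2} \omega \left(1 - i\right)}{2}} - \left(1 - i\right) e^{\frac{15 \sqrt{2} \omega \left(1 + i\right)}{2}}\right)}{1500} = \frac{\pi e^{\frac{15 \sqrt{2} \omega}{2}} \cos{\left(\frac{15 \sqrt{2} \omega}{2} + \frac{\pi}{4} \right)}}{375}

Both cases combine into a single formula in |ω|:

F(ω) = \frac{\pi e^{- \frac{15 \sqrt{2} \left|{\omega}\right|}{2}} \sin{\left(\frac{15 \sqrt{2} \left|{\omega}\right|}{2} + \frac{\pi}{4} \right)}}{375}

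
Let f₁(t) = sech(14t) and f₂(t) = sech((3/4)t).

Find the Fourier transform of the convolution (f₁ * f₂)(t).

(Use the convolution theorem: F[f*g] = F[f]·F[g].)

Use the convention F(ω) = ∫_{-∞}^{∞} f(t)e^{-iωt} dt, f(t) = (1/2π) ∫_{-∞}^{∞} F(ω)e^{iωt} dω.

F[f₁*f₂](ω) = \frac{2 \pi^{2}}{21 \cosh{\left(\frac{\pi \omega}{28} \right)} \cosh{\left(\frac{2 \pi \omega}{3} \right)}}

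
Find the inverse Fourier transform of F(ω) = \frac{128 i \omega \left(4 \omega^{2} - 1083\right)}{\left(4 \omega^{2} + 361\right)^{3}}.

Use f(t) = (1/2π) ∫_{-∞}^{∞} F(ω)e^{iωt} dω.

f(t) = 2 t e^{- \frac{19 \left|{t}\right|}{2}} \left|{t}\right|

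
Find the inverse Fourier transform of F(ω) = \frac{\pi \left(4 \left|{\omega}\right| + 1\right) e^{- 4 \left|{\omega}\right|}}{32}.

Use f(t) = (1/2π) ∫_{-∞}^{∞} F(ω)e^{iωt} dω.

f(t) = \frac{4}{\left(t^{2} + 16\right)^{2}}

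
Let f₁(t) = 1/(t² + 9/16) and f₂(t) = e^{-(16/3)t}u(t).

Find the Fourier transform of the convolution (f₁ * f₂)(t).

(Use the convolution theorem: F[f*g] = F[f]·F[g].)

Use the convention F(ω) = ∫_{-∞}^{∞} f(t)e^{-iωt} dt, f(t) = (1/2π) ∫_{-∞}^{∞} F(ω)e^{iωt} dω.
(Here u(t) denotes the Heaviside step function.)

F[f₁*f₂](ω) = \frac{4 \pi e^{- \frac{3 \left|{\omega}\right|}{4}}}{3 i \omega + 16}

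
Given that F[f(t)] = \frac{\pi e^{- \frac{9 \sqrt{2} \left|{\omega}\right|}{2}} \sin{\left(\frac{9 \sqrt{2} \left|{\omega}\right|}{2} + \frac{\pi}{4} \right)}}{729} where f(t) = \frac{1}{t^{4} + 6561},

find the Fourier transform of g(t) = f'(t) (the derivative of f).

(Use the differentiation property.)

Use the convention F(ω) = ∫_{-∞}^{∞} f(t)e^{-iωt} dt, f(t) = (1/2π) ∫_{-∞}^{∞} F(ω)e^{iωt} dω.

F[g](ω) = \frac{i \pi \omega e^{- \frac{9 \sqrt{2} \left|{\omega}\right|}{2}} \sin{\left(\frac{9 \sqrt{2} \left|{\omega}\right|}{2} + \frac{\pi}{4} \right)}}{729}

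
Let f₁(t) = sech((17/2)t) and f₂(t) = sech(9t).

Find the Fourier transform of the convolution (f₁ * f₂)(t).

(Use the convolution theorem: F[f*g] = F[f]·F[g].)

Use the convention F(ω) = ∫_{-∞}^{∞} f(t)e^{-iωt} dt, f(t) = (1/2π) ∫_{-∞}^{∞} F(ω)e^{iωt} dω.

F[f₁*f₂](ω) = \frac{2 \pi^{2}}{153 \cosh{\left(\frac{\pi \omega}{18} \right)} \cosh{\left(\frac{\pi \omega}{17} \right)}}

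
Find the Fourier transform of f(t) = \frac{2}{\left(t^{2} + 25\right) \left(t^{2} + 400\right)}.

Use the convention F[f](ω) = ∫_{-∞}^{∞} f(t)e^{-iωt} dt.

F(ω) = \frac{\pi \left(4 e^{15 \left|{\omega}\right|} - 1\right) e^{- 20 \left|{\omega}\right|}}{3750}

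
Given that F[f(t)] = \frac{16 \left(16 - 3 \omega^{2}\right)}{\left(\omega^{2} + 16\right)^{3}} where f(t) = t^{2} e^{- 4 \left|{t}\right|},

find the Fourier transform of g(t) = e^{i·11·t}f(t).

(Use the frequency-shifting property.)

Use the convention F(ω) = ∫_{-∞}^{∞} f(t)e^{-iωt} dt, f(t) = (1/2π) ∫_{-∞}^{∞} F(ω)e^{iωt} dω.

F[g](ω) = \frac{16 \left(16 - 3 \left(\omega - 11\right)^{2}\right)}{\left(\left(\omega - 11\right)^{2} + 16\right)^{3}}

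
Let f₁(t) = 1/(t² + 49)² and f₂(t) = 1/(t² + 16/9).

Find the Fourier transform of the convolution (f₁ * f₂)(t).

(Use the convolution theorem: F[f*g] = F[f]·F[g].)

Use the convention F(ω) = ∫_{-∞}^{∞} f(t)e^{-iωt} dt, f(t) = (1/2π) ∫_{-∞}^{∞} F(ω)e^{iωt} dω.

F[f₁*f₂](ω) = \frac{3 \pi^{2} \left(7 \left|{\omega}\right| + 1\right) e^{- \frac{25 \left|{\omega}\right|}{3}}}{2744}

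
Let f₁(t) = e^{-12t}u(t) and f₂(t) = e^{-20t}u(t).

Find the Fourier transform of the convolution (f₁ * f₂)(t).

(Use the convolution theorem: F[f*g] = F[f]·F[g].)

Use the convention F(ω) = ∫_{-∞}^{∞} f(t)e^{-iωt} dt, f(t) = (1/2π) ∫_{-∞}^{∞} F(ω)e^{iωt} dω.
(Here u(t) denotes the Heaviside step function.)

F[f₁*f₂](ω) = \frac{1}{\left(i \omega + 12\right) \left(i \omega + 20\right)}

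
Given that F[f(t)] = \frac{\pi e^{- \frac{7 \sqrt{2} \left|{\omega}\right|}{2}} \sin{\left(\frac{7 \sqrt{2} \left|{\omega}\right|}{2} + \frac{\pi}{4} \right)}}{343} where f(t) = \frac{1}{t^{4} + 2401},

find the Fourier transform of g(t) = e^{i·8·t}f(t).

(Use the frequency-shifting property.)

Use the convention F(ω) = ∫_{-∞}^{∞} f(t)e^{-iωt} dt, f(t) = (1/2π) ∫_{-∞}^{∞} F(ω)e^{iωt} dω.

F[g](ω) = \frac{\pi e^{- \frac{7 \sqrt{2} \left|{\omega - 8}\right|}{2}} \sin{\left(\frac{7 \sqrt{2} \left|{\omega - 8}\right|}{2} + \frac{\pi}{4} \right)}}{343}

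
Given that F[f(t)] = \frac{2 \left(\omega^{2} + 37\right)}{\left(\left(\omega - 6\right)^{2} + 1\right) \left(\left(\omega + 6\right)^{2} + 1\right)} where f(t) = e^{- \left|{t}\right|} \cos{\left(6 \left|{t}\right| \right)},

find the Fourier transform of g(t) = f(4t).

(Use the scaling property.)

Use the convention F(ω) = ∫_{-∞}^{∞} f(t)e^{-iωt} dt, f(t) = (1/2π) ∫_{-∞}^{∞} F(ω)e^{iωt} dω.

F[g](ω) = \frac{8 \left(\omega^{2} + 592\right)}{\omega^{4} - 1120 \omega^{2} + 350464}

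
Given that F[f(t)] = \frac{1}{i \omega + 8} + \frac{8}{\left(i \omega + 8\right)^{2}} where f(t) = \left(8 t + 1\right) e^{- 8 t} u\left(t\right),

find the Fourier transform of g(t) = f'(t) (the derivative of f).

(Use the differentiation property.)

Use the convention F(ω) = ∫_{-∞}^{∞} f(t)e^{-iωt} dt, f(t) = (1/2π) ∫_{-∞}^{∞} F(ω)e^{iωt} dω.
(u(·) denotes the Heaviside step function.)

F[g](ω) = \frac{\omega \left(\omega - 16 i\right)}{\omega^{2} - 16 i \omega - 64}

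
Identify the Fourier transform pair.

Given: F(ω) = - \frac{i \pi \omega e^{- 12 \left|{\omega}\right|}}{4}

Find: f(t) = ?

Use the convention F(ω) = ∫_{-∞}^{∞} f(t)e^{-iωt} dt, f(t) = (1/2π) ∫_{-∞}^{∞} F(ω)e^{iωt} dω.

f(t) = \frac{6 t}{\left(t^{2} + 144\right)^{2}}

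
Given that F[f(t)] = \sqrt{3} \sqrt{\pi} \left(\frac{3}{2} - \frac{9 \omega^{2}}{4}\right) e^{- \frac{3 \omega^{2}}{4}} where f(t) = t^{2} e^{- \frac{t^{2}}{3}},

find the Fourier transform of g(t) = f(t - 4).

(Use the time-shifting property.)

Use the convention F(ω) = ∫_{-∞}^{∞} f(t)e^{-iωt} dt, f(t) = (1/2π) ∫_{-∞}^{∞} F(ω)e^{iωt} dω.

F[g](ω) = \frac{3 \sqrt{3} \sqrt{\pi} \left(2 - 3 \omega^{2}\right) e^{- \frac{\omega \left(3 \omega + 16 i\right)}{4}}}{4}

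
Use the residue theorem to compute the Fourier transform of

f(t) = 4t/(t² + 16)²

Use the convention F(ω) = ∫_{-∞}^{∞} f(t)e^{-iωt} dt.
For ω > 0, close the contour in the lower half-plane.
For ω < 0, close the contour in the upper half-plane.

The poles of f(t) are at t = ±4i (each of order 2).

Let g(z) = f(z)e^{-iωz}; for large |z| the factor e^{-iωz} decays in the lower half-plane when ω > 0 and in the upper half-plane when ω < 0.

Case ω > 0 (lower half-plane, clockwise contour ⇒ F(ω) = -2πi·ΣRes):
  Res_{z = - 4 i} g(z) = \frac{\omega e^{- 4 \omega}}{4} (pole of order 2)
  F(ω) = -2πi·ΣRes = - \frac{i \pi \omega e^{- 4 \omega}}{2}

Case ω < 0 (upper half-plane, counterclockwise contour ⇒ F(ω) = +2πi·ΣRes):
  Res_{z = 4 i} g(z) = - \frac{\omega e^{4 \omega}}{4} (pole of order 2)
  F(ω) = 2πi·ΣRes = - \frac{i \pi \omega e^{4 \omega}}{2}

Both cases combine into a single formula in |ω|:

F(ω) = - \frac{i \pi \omega e^{- 4 \left|{\omega}\right|}}{2}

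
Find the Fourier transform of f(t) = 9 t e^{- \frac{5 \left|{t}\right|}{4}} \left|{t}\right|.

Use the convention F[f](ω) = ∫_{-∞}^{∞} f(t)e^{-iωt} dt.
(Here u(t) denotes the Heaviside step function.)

F(ω) = \frac{9216 i \omega \left(16 \omega^{2} - 75\right)}{\left(16 \omega^{2} + 25\right)^{3}}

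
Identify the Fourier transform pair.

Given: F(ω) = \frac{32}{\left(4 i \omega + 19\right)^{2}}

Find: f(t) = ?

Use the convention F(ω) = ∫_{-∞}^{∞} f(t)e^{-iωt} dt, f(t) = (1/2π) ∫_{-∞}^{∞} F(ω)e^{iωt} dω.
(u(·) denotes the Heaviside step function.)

f(t) = 2 t e^{- \frac{19 t}{4}} u\left(t\right)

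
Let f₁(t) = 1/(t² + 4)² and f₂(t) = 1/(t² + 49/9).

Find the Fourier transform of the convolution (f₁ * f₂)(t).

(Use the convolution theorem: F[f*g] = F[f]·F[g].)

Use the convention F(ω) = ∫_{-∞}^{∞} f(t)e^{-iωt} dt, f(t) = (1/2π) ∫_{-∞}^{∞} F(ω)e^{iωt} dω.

F[f₁*f₂](ω) = \frac{3 \pi^{2} \left(2 \left|{\omega}\right| + 1\right) e^{- \frac{13 \left|{\omega}\right|}{3}}}{112}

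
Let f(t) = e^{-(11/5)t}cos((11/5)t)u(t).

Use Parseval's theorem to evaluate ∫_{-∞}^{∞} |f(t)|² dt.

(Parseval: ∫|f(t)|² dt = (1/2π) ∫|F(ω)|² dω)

∫|f(t)|² dt = \frac{15}{88}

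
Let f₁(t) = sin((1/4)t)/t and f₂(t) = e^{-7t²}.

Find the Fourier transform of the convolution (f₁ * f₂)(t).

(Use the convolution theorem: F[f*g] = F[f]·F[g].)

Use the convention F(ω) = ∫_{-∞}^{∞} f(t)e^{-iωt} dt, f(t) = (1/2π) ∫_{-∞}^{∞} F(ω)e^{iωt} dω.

F[f₁*f₂](ω) = \begin{cases} \frac{\sqrt{7} \pi^{\frac{3}{2}} e^{- \frac{\omega^{2}}{28}}}{7} & \text{for}\: \omega > - \frac{1}{4} \wedge \omega < \frac{1}{4} \\0 & \text{otherwise} \end{cases}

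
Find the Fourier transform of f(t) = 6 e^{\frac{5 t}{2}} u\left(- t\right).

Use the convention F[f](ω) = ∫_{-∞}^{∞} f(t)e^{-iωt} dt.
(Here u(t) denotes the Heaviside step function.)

F(ω) = - \frac{12}{2 i \omega - 5}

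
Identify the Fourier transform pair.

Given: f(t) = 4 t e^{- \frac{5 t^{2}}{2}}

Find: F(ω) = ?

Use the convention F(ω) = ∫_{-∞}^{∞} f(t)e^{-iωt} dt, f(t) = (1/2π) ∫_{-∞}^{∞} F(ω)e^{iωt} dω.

F(ω) = - \frac{4 \sqrt{10} i \sqrt{\pi} \omega e^{- \frac{\omega^{2}}{10}}}{25}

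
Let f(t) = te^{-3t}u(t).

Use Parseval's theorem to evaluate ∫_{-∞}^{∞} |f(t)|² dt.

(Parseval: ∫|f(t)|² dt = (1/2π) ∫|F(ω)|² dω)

∫|f(t)|² dt = \frac{1}{108}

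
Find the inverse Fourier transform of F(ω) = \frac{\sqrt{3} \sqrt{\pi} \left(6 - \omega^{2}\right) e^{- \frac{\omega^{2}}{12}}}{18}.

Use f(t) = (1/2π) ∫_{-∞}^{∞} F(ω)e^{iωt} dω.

f(t) = 6 t^{2} e^{- 3 t^{2}}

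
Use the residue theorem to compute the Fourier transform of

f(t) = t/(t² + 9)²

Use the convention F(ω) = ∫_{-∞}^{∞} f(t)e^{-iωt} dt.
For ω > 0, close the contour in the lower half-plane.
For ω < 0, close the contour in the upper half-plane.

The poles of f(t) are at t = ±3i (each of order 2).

Let g(z) = f(z)e^{-iωz}; for large |z| the factor e^{-iωz} decays in the lower half-plane when ω > 0 and in the upper half-plane when ω < 0.

Case ω > 0 (lower half-plane, clockwise contour ⇒ F(ω) = -2πi·ΣRes):
  Res_{z = - 3 i} g(z) = \frac{\omega e^{- 3 \omega}}{12} (pole of order 2)
  F(ω) = -2πi·ΣRes = - \frac{i \pi \omega e^{- 3 \omega}}{6}

Case ω < 0 (upper half-plane, counterclockwise contour ⇒ F(ω) = +2πi·ΣRes):
  Res_{z = 3 i} g(z) = - \frac{\omega e^{3 \omega}}{12} (pole of order 2)
  F(ω) = 2πi·ΣRes = - \frac{i \pi \omega e^{3 \omega}}{6}

Both cases combine into a single formula in |ω|:

F(ω) = - \frac{i \pi \omega e^{- 3 \left|{\omega}\right|}}{6}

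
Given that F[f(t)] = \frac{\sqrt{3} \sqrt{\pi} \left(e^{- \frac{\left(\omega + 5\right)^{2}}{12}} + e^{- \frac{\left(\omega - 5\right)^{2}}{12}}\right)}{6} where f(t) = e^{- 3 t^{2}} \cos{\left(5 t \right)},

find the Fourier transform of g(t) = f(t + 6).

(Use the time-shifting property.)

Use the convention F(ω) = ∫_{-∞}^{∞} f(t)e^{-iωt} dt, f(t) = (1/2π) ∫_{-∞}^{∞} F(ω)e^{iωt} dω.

F[g](ω) = \frac{\sqrt{3} \sqrt{\pi} \left(e^{\frac{5 \omega}{3}} + 1\right) e^{- \frac{\omega^{2}}{12} - \frac{5 \omega}{6} + 6 i \omega - \frac{25}{12}}}{6}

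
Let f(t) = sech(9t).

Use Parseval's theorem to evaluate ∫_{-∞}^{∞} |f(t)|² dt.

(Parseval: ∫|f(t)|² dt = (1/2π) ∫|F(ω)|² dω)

∫|f(t)|² dt = \frac{2}{9}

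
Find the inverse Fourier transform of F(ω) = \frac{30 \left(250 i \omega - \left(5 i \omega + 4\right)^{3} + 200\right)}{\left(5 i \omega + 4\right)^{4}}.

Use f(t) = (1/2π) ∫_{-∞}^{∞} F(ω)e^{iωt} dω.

f(t) = 6 \left(t^{2} - 1\right) e^{- \frac{4 t}{5}} u\left(t\right)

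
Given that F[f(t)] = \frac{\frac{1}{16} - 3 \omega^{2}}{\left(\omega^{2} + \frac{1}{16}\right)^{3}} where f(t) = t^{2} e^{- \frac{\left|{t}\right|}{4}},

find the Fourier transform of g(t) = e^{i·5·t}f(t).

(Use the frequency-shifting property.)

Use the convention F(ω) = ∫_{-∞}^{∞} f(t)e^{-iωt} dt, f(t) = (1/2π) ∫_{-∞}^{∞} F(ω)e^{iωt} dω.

F[g](ω) = \frac{256 \left(1 - 48 \left(\omega - 5\right)^{2}\right)}{\left(16 \left(\omega - 5\right)^{2} + 1\right)^{3}}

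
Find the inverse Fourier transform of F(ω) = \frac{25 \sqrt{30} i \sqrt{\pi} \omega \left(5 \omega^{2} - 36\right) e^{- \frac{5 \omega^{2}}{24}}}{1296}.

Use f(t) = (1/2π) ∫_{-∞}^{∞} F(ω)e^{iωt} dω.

f(t) = 8 t^{3} e^{- \frac{6 t^{2}}{5}}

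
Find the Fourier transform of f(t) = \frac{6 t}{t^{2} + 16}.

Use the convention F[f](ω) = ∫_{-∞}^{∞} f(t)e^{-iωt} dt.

F(ω) = - 6 i \pi e^{- 4 \left|{\omega}\right|} \operatorname{sign}{\left(\omega \right)}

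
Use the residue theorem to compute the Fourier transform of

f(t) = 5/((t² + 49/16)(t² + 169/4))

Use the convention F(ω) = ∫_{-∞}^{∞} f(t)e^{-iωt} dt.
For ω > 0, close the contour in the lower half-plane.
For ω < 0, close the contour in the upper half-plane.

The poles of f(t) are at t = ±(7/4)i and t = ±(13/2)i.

Let g(z) = f(z)e^{-iωz}; for large |z| the factor e^{-iωz} decays in the lower half-plane when ω > 0 and in the upper half-plane when ω < 0.

Case ω > 0 (lower half-plane, clockwise contour ⇒ F(ω) = -2πi·ΣRes):
  Res_{z = - \frac{7 i}{4}} g(z) = \frac{160 i e^{- \frac{7 \omega}{4}}}{4389}
  Res_{z = - \frac{13 i}{2}} g(z) = - \frac{80 i e^{- \frac{13 \omega}{2}}}{8151}
  F(ω) = -2πi·ΣRes = - \frac{160 \pi e^{- \frac{13 \omega}{2}}}{8151} + \frac{320 \pi e^{- \frac{7 \omega}{4}}}{4389}

Case ω < 0 (upper half-plane, counterclockwise contour ⇒ F(ω) = +2πi·ΣRes):
  Res_{z = \frac{7 i}{4}} g(z) = - \frac{160 i e^{\frac{7 \omega}{4}}}{4389}
  Res_{z = \frac{13 i}{2}} g(z) = \frac{80 i e^{\frac{13 \omega}{2}}}{8151}
  F(ω) = 2πi·ΣRes = \frac{160 \pi \left(26 e^{\frac{7 \omega}{4}} - 7 e^{\frac{13 \omega}{2}}\right)}{57057}

Both cases combine into a single formula in |ω|:

F(ω) = - \frac{160 \pi e^{- \frac{13 \left|{\omega}\right|}{2}}}{8151} + \frac{320 \pi e^{- \frac{7 \left|{\omega}\right|}{4}}}{4389}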